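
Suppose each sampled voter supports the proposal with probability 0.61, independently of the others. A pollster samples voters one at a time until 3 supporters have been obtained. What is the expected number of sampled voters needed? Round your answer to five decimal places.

Y = total sampled voters until the third success; negative binomial with r=3, p=0.61.
E[Y] = r / p = 3 / 0.61 = 4.9180328

4.91803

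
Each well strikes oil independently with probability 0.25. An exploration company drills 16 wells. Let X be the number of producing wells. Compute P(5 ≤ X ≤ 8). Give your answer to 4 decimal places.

X ~ Binomial(16, 0.25); P(5 ≤ X ≤ 8) = Σ C(16,k) p^k (1−p)^(16−k) over k:
  k=5: C(16,5)·0.25^5·0.75^11 = 0.180159
  k=6: C(16,6)·0.25^6·0.75^10 = 0.110097
  k=7: C(16,7)·0.25^7·0.75^9 = 0.052427
  k=8: C(16,8)·0.25^8·0.75^8 = 0.019660
Total = 0.362344

0.3623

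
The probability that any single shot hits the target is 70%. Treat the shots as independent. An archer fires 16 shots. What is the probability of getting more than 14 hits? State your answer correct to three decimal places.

X ~ Binomial(16, 0.70); P(X ≥ 15) = Σ C(16,k) p^k (1−p)^(16−k) over k:
  k=15: C(16,15)·0.70^15·0.30^1 = 0.02279
  k=16: C(16,16)·0.70^16·0.30^0 = 0.00332
Total = 0.02611

0.026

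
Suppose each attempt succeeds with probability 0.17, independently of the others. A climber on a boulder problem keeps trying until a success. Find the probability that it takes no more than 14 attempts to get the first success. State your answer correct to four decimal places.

Y = number of attempts to the first success; geometric, p = 0.17.
P(Y ≤ 14) = 1 − (1−p)^14 = 1 − 0.073637 = 0.926363

0.9264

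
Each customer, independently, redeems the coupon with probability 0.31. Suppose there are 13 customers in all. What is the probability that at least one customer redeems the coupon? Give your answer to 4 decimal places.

P(at least one) = 1 − P(none) = 1 − (1 − 0.31)^13
= 1 − 0.008036 = 0.991964

0.9920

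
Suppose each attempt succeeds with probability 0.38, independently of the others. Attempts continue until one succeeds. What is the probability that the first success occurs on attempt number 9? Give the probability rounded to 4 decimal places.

Geometric (trials to first success), p = 0.38.
P(Y = 9) = (1−p)^8 · p = 0.021834 · 0.38 = 0.008297

0.0083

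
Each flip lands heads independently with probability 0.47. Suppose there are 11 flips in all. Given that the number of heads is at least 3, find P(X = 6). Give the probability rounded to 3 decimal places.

0.219

X ~ Binomial(11, 0.47). Want P(X=6 | X≥3) = P(X=6) / P(X≥3).
P(X=6) = C(11,6)·0.47^6·0.53^5 = 0.20826
P(X≥3) = 1 − 0.00093 − 0.00904 − 0.04009 = 0.94994
Ratio = 0.20826 / 0.94994 = 0.21924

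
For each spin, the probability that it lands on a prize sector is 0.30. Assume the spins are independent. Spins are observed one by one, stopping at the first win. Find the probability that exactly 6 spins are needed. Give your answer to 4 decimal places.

0.0504

Geometric (trials to first success), p = 0.30.
P(Y = 6) = (1−p)^5 · p = 0.16807 · 0.30 = 0.050421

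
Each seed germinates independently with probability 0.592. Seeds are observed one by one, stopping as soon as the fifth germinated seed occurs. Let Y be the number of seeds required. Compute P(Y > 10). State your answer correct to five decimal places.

0.17993

Needing more than 10 seeds ⇔ fewer than 5 successes in the first 10. With X ~ Binomial(10, 0.592), P(Y > 10) = P(X ≤ 4).
  k=0: C(10,0)·0.592^0·0.408^10 = 0.0001278
  k=1: C(10,1)·0.592^1·0.408^9 = 0.0018547
  k=2: C(10,2)·0.592^2·0.408^8 = 0.0121098
  k=3: C(10,3)·0.592^3·0.408^7 = 0.0468562
  k=4: C(10,4)·0.592^4·0.408^6 = 0.1189781
P(X ≤ 4) = 0.1799267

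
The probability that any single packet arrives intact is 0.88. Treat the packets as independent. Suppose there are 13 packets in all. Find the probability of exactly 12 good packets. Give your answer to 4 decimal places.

0.3364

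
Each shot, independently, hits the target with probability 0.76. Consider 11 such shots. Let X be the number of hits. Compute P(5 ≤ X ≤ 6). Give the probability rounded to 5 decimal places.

0.09328

X ~ Binomial(11, 0.76); P(5 ≤ X ≤ 6) = Σ C(11,k) p^k (1−p)^(11−k) over k:
  k=5: C(11,5)·0.76^5·0.24^6 = 0.0223860
  k=6: C(11,6)·0.76^6·0.24^5 = 0.0708891
Total = 0.0932752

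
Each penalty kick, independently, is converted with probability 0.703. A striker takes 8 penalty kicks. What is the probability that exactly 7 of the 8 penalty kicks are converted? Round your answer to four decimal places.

X ~ Binomial(n=8, p=0.703).
P(X=7) = C(8,7) · p^7 · (1−p)^1
= 8 · 0.084857 · 0.297 = 0.201620

0.2016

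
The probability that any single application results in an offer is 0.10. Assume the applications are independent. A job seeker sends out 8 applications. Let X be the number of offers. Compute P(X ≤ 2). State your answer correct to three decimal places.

X ~ Binomial(8, 0.10); P(X ≤ 2) = Σ C(8,k) p^k (1−p)^(8−k) over k:
  k=0: C(8,0)·0.10^0·0.90^8 = 0.43047
  k=1: C(8,1)·0.10^1·0.90^7 = 0.38264
  k=2: C(8,2)·0.10^2·0.90^6 = 0.14880
Total = 0.96191

0.962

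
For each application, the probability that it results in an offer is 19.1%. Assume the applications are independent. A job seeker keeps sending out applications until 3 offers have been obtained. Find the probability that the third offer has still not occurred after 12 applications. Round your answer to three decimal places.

0.590

Needing more than 12 applications ⇔ fewer than 3 successes in the first 12. With X ~ Binomial(12, 0.191), P(Y > 12) = P(X ≤ 2).
  k=0: C(12,0)·0.191^0·0.809^12 = 0.07859
  k=1: C(12,1)·0.191^1·0.809^11 = 0.22266
  k=2: C(12,2)·0.191^2·0.809^10 = 0.28913
P(X ≤ 2) = 0.59039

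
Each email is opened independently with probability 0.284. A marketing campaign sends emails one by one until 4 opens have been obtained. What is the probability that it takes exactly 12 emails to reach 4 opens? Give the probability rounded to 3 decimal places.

Y = trial on which the fourth success occurs; negative binomial, r=4, p=0.284.
P(Y=12) = C(11,3) · p^4 · (1−p)^8
= 165 · 0.0065054 · 0.069072 = 0.07414

0.074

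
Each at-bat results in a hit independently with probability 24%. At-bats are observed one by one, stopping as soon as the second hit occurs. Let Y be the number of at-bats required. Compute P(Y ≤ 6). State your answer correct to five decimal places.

0.44218

Finishing within 6 at-bats ⇔ at least 2 successes in the first 6. With X ~ Binomial(6, 0.24), P(Y ≤ 6) = 1 − P(X ≤ 1).
  k=0: C(6,0)·0.24^0·0.76^6 = 0.1926999
  k=1: C(6,1)·0.24^1·0.76^5 = 0.3651157
1 − 0.5578156 = 0.4421844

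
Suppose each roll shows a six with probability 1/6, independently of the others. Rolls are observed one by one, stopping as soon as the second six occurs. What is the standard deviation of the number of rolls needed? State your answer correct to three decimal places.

Y = total rolls until the second success; negative binomial with r=2, p=0.166667.
SD(Y) = √[r(1−p)/p²] = √(60.00000) = 7.74597

7.746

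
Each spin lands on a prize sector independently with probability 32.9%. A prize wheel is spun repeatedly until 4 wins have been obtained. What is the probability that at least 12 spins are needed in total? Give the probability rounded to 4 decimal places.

Needing more than 11 spins ⇔ fewer than 4 successes in the first 11. With X ~ Binomial(11, 0.329), P(Y > 11) = P(X ≤ 3).
  k=0: C(11,0)·0.329^0·0.671^11 = 0.012415
  k=1: C(11,1)·0.329^1·0.671^10 = 0.066960
  k=2: C(11,2)·0.329^2·0.671^9 = 0.164156
  k=3: C(11,3)·0.329^3·0.671^8 = 0.241464
P(X ≤ 3) = 0.484995

0.4850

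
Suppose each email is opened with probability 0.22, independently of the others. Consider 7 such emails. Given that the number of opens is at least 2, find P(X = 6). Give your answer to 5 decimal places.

X ~ Binomial(7, 0.22). Want P(X=6 | X≥2) = P(X=6) / P(X≥2).
P(X=6) = C(7,6)·0.22^6·0.78^1 = 0.0006191
P(X≥2) = 1 − 0.1756557 − 0.3468074 = 0.4775369
Ratio = 0.0006191 / 0.4775369 = 0.0012963

0.00130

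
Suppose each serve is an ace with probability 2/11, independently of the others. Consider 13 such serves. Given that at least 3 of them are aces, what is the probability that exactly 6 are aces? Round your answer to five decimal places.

X ~ Binomial(13, 0.181818). Want P(X=6 | X≥3) = P(X=6) / P(X≥3).
P(X=6) = C(13,6)·0.181818^6·0.818182^7 = 0.0152156
P(X≥3) = 1 − 0.0736288 − 0.2127054 − 0.2836072 = 0.4300586
Ratio = 0.0152156 / 0.4300586 = 0.0353804

0.03538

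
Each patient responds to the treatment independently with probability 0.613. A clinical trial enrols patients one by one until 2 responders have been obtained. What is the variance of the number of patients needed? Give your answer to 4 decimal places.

Y = total patients until the second success; negative binomial with r=2, p=0.613.
Var(Y) = r(1−p)/p² = 2·0.387 / 0.613² = 2.059776

2.0598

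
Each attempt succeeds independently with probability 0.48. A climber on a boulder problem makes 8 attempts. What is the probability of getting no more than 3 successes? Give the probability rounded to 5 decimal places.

0.40783

X ~ Binomial(8, 0.48); P(X ≤ 3) = Σ C(8,k) p^k (1−p)^(8−k) over k:
  k=0: C(8,0)·0.48^0·0.52^8 = 0.0053460
  k=1: C(8,1)·0.48^1·0.52^7 = 0.0394780
  k=2: C(8,2)·0.48^2·0.52^6 = 0.1275442
  k=3: C(8,3)·0.48^3·0.52^5 = 0.2354661
Total = 0.4078342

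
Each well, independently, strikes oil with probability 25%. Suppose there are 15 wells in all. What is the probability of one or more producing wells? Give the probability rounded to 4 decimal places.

0.9866

P(at least one) = 1 − P(none) = 1 − (1 − 0.25)^15
= 1 − 0.013363 = 0.986637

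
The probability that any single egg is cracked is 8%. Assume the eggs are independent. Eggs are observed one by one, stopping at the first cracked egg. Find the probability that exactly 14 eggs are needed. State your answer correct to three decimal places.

Geometric (trials to first success), p = 0.08.
P(Y = 14) = (1−p)^13 · p = 0.33825 · 0.08 = 0.02706

0.027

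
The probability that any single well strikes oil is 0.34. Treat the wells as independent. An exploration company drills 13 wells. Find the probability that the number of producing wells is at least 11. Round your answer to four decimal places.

X ~ Binomial(13, 0.34); P(X ≥ 11) = Σ C(13,k) p^k (1−p)^(13−k) over k:
  k=11: C(13,11)·0.34^11·0.66^2 = 0.000238
  k=12: C(13,12)·0.34^12·0.66^1 = 0.000020
  k=13: C(13,13)·0.34^13·0.66^0 = 0.000001
Total = 0.000260

0.0003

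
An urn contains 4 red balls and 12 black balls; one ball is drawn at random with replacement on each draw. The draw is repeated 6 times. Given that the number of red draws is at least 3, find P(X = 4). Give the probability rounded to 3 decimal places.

0.195

X ~ Binomial(6, 0.25). Want P(X=4 | X≥3) = P(X=4) / P(X≥3).
P(X=4) = C(6,4)·0.25^4·0.75^2 = 0.03296
P(X≥3) = 1 − 0.17798 − 0.35596 − 0.29663 = 0.16943
Ratio = 0.03296 / 0.16943 = 0.19452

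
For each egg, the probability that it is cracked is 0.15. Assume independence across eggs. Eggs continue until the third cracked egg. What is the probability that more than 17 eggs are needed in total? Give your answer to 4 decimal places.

Needing more than 17 eggs ⇔ fewer than 3 successes in the first 17. With X ~ Binomial(17, 0.15), P(Y > 17) = P(X ≤ 2).
  k=0: C(17,0)·0.15^0·0.85^17 = 0.063113
  k=1: C(17,1)·0.15^1·0.85^16 = 0.189340
  k=2: C(17,2)·0.15^2·0.85^15 = 0.267304
P(X ≤ 2) = 0.519758

0.5198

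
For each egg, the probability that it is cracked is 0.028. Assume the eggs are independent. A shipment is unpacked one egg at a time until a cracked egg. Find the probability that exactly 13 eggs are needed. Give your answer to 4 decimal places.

0.0199

Geometric (trials to first success), p = 0.028.
P(Y = 13) = (1−p)^12 · p = 0.71121 · 0.028 = 0.019914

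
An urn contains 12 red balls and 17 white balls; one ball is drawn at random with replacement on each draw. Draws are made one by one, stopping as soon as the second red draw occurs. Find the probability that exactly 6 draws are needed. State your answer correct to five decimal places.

Y = trial on which the second success occurs; negative binomial, r=2, p=0.413793.
P(Y=6) = C(5,1) · p^2 · (1−p)^4
= 5 · 0.17122 · 0.11809 = 0.1010974

0.10110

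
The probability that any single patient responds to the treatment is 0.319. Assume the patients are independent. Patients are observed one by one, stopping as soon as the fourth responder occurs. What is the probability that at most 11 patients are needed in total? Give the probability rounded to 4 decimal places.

0.4860

Finishing within 11 patients ⇔ at least 4 successes in the first 11. With X ~ Binomial(11, 0.319), P(Y ≤ 11) = 1 − P(X ≤ 3).
  k=0: C(11,0)·0.319^0·0.681^11 = 0.014609
  k=1: C(11,1)·0.319^1·0.681^10 = 0.075276
  k=2: C(11,2)·0.319^2·0.681^9 = 0.176306
  k=3: C(11,3)·0.319^3·0.681^8 = 0.247761
1 − 0.513952 = 0.486048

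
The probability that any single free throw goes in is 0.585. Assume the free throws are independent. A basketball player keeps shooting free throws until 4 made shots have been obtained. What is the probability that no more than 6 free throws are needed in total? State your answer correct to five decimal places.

0.51324

Finishing within 6 free throws ⇔ at least 4 successes in the first 6. With X ~ Binomial(6, 0.585), P(Y ≤ 6) = 1 − P(X ≤ 3).
  k=0: C(6,0)·0.585^0·0.415^6 = 0.0051084
  k=1: C(6,1)·0.585^1·0.415^5 = 0.0432064
  k=2: C(6,2)·0.585^2·0.415^4 = 0.1522633
  k=3: C(6,3)·0.585^3·0.415^3 = 0.2861817
1 − 0.4867599 = 0.5132401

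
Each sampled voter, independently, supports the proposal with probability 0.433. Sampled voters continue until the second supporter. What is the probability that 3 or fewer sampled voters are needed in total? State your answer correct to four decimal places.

0.4001

Finishing within 3 sampled voters ⇔ at least 2 successes in the first 3. With X ~ Binomial(3, 0.433), P(Y ≤ 3) = 1 − P(X ≤ 1).
  k=0: C(3,0)·0.433^0·0.567^3 = 0.182284
  k=1: C(3,1)·0.433^1·0.567^2 = 0.417614
1 − 0.599898 = 0.400102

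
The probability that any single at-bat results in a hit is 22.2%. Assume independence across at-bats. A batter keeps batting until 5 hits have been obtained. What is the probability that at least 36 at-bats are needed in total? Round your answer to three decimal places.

0.085

Needing more than 35 at-bats ⇔ fewer than 5 successes in the first 35. With X ~ Binomial(35, 0.222), P(Y > 35) = P(X ≤ 4).
  k=0: C(35,0)·0.222^0·0.778^35 = 0.00015
  k=1: C(35,1)·0.222^1·0.778^34 = 0.00153
  k=2: C(35,2)·0.222^2·0.778^33 = 0.00741
  k=3: C(35,3)·0.222^3·0.778^32 = 0.02324
  k=4: C(35,4)·0.222^4·0.778^31 = 0.05306
P(X ≤ 4) = 0.08539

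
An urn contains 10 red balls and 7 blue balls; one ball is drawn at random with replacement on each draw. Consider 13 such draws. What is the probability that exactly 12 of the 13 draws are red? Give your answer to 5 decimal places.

0.00919

X ~ Binomial(n=13, p=0.588235).
P(X=12) = C(13,12) · p^12 · (1−p)^1
= 13 · 0.0017164 · 0.41176 = 0.0091877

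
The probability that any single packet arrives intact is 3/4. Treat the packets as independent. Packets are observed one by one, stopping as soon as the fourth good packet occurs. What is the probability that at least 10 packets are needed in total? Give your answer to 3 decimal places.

Needing more than 9 packets ⇔ fewer than 4 successes in the first 9. With X ~ Binomial(9, 0.75), P(Y > 9) = P(X ≤ 3).
  k=0: C(9,0)·0.75^0·0.25^9 = 0.00000
  k=1: C(9,1)·0.75^1·0.25^8 = 0.00010
  k=2: C(9,2)·0.75^2·0.25^7 = 0.00124
  k=3: C(9,3)·0.75^3·0.25^6 = 0.00865
P(X ≤ 3) = 0.00999

0.010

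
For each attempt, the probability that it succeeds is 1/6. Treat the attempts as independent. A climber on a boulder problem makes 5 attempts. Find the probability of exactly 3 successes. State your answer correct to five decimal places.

X ~ Binomial(n=5, p=0.166667).
P(X=3) = C(5,3) · p^3 · (1−p)^2
= 10 · 0.0046296 · 0.69444 = 0.0321502

0.03215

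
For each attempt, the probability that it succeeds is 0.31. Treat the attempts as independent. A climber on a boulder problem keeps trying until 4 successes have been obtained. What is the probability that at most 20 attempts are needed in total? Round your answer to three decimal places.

Finishing within 20 attempts ⇔ at least 4 successes in the first 20. With X ~ Binomial(20, 0.31), P(Y ≤ 20) = 1 − P(X ≤ 3).
  k=0: C(20,0)·0.31^0·0.69^20 = 0.00060
  k=1: C(20,1)·0.31^1·0.69^19 = 0.00538
  k=2: C(20,2)·0.31^2·0.69^18 = 0.02295
  k=3: C(20,3)·0.31^3·0.69^17 = 0.06186
1 − 0.09079 = 0.90921

0.909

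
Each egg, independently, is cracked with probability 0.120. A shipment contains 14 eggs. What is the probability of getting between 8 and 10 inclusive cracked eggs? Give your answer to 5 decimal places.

0.00007

X ~ Binomial(14, 0.12); P(8 ≤ X ≤ 10) = Σ C(14,k) p^k (1−p)^(14−k) over k:
  k=8: C(14,8)·0.12^8·0.88^6 = 0.0000600
  k=9: C(14,9)·0.12^9·0.88^5 = 0.0000055
  k=10: C(14,10)·0.12^10·0.88^4 = 0.0000004
Total = 0.0000658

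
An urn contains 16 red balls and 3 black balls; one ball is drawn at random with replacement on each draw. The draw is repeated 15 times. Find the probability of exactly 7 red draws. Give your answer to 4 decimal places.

0.0007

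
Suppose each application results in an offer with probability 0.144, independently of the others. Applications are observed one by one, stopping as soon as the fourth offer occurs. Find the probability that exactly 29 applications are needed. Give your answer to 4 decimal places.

0.0289

Y = trial on which the fourth success occurs; negative binomial, r=4, p=0.144.
P(Y=29) = C(28,3) · p^4 · (1−p)^25
= 3276 · 0.00042998 · 0.020504 = 0.028883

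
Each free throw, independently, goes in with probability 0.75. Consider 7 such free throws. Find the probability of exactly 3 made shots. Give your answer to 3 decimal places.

X ~ Binomial(n=7, p=0.75).
P(X=3) = C(7,3) · p^3 · (1−p)^4
= 35 · 0.42188 · 0.0039062 = 0.05768

0.058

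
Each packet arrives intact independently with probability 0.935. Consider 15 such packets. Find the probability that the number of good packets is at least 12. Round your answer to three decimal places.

0.986

X ~ Binomial(15, 0.935); P(X ≥ 12) = Σ C(15,k) p^k (1−p)^(15−k) over k:
  k=12: C(15,12)·0.935^12·0.065^3 = 0.05578
  k=13: C(15,13)·0.935^13·0.065^2 = 0.18517
  k=14: C(15,14)·0.935^14·0.065^1 = 0.38051
  k=15: C(15,15)·0.935^15·0.065^0 = 0.36490
Total = 0.98636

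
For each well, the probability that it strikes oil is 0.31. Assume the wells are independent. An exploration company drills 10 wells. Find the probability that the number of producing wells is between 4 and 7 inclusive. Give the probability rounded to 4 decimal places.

X ~ Binomial(10, 0.31); P(4 ≤ X ≤ 7) = Σ C(10,k) p^k (1−p)^(10−k) over k:
  k=4: C(10,4)·0.31^4·0.69^6 = 0.209296
  k=5: C(10,5)·0.31^5·0.69^5 = 0.112838
  k=6: C(10,6)·0.31^6·0.69^4 = 0.042246
  k=7: C(10,7)·0.31^7·0.69^3 = 0.010846
Total = 0.375225

0.3752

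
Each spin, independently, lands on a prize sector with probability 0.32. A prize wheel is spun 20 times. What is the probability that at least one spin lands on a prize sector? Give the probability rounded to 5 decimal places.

P(at least one) = 1 − P(none) = 1 − (1 − 0.32)^20
= 1 − 0.0004469 = 0.9995531

0.99955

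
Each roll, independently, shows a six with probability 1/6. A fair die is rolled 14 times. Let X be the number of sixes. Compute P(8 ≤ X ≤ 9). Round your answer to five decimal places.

X ~ Binomial(14, 0.166667); P(8 ≤ X ≤ 9) = Σ C(14,k) p^k (1−p)^(14−k) over k:
  k=8: C(14,8)·0.166667^8·0.833333^6 = 0.0005988
  k=9: C(14,9)·0.166667^9·0.833333^5 = 0.0000798
Total = 0.0006786

0.00068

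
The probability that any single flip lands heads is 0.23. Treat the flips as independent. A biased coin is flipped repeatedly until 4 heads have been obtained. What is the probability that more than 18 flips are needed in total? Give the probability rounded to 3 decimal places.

Needing more than 18 flips ⇔ fewer than 4 successes in the first 18. With X ~ Binomial(18, 0.23), P(Y > 18) = P(X ≤ 3).
  k=0: C(18,0)·0.23^0·0.77^18 = 0.00905
  k=1: C(18,1)·0.23^1·0.77^17 = 0.04868
  k=2: C(18,2)·0.23^2·0.77^16 = 0.12359
  k=3: C(18,3)·0.23^3·0.77^15 = 0.19689
P(X ≤ 3) = 0.37822

0.378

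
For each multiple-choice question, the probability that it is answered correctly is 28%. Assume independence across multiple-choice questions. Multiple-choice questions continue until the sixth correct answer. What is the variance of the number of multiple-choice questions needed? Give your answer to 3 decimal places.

55.102

Y = total multiple-choice questions until the sixth success; negative binomial with r=6, p=0.28.
Var(Y) = r(1−p)/p² = 6·0.72 / 0.28² = 55.10204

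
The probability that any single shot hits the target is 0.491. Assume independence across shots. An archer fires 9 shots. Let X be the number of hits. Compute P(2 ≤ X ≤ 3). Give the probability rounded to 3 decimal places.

X ~ Binomial(9, 0.491); P(2 ≤ X ≤ 3) = Σ C(9,k) p^k (1−p)^(9−k) over k:
  k=2: C(9,2)·0.491^2·0.509^7 = 0.07682
  k=3: C(9,3)·0.491^3·0.509^6 = 0.17291
Total = 0.24974

0.250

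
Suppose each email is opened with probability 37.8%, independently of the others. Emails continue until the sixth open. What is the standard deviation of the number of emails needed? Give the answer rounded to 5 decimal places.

5.11068

Y = total emails until the sixth success; negative binomial with r=6, p=0.378.
SD(Y) = √[r(1−p)/p²] = √(26.1190896) = 5.1106839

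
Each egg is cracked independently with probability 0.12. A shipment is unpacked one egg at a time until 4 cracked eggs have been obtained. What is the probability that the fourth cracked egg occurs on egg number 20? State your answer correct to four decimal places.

0.0260

Y = trial on which the fourth success occurs; negative binomial, r=4, p=0.12.
P(Y=20) = C(19,3) · p^4 · (1−p)^16
= 969 · 0.00020736 · 0.12934 = 0.025988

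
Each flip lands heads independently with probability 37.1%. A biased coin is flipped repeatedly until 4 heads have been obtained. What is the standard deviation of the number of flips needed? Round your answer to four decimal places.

Y = total flips until the fourth success; negative binomial with r=4, p=0.371.
SD(Y) = √[r(1−p)/p²] = √(18.279437) = 4.275446

4.2754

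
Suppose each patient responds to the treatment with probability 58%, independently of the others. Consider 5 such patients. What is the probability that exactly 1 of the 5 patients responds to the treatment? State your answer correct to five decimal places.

X ~ Binomial(n=5, p=0.58).
P(X=1) = C(5,1) · p^1 · (1−p)^4
= 5 · 0.58 · 0.031117 = 0.0902392

0.09024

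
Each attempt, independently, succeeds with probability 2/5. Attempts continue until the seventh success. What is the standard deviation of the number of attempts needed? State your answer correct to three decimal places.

Y = total attempts until the seventh success; negative binomial with r=7, p=0.40.
SD(Y) = √[r(1−p)/p²] = √(26.25000) = 5.12348

5.123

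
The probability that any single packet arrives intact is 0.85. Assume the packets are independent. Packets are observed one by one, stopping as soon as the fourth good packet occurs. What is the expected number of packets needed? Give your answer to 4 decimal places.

4.7059

Y = total packets until the fourth success; negative binomial with r=4, p=0.85.
E[Y] = r / p = 4 / 0.85 = 4.705882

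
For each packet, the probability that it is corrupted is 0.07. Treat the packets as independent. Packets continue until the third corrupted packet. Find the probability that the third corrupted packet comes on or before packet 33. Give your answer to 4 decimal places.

0.4095

Finishing within 33 packets ⇔ at least 3 successes in the first 33. With X ~ Binomial(33, 0.07), P(Y ≤ 33) = 1 − P(X ≤ 2).
  k=0: C(33,0)·0.07^0·0.93^33 = 0.091188
  k=1: C(33,1)·0.07^1·0.93^32 = 0.226499
  k=2: C(33,2)·0.07^2·0.93^31 = 0.272773
1 − 0.590460 = 0.409540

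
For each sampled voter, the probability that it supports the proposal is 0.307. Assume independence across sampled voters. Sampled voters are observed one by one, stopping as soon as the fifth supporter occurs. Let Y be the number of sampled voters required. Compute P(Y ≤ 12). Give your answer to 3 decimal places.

0.295

Finishing within 12 sampled voters ⇔ at least 5 successes in the first 12. With X ~ Binomial(12, 0.307), P(Y ≤ 12) = 1 − P(X ≤ 4).
  k=0: C(12,0)·0.307^0·0.693^12 = 0.01227
  k=1: C(12,1)·0.307^1·0.693^11 = 0.06522
  k=2: C(12,2)·0.307^2·0.693^10 = 0.15891
  k=3: C(12,3)·0.307^3·0.693^9 = 0.23466
  k=4: C(12,4)·0.307^4·0.693^8 = 0.23390
1 − 0.70496 = 0.29504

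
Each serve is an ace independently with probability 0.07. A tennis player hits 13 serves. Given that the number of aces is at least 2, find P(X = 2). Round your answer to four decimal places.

X ~ Binomial(13, 0.07). Want P(X=2 | X≥2) = P(X=2) / P(X≥2).
P(X=2) = C(13,2)·0.07^2·0.93^11 = 0.172030
P(X≥2) = 1 − 0.389295 − 0.380923 = 0.229783
Ratio = 0.172030 / 0.229783 = 0.748662

0.7487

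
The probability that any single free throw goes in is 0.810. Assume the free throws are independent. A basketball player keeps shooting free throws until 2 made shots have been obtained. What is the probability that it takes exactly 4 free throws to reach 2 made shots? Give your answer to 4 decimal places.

Y = trial on which the second success occurs; negative binomial, r=2, p=0.81.
P(Y=4) = C(3,1) · p^2 · (1−p)^2
= 3 · 0.6561 · 0.0361 = 0.071056

0.0711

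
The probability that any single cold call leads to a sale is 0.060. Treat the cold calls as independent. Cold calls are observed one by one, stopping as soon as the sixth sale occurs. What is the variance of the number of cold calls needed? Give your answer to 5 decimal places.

1566.66667

Y = total cold calls until the sixth success; negative binomial with r=6, p=0.06.
Var(Y) = r(1−p)/p² = 6·0.94 / 0.06² = 1566.6666667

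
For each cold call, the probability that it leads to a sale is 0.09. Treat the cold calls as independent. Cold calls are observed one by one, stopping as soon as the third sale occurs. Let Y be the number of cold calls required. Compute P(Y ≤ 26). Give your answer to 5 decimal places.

0.41869

Finishing within 26 cold calls ⇔ at least 3 successes in the first 26. With X ~ Binomial(26, 0.09), P(Y ≤ 26) = 1 − P(X ≤ 2).
  k=0: C(26,0)·0.09^0·0.91^26 = 0.0861145
  k=1: C(26,1)·0.09^1·0.91^25 = 0.2214372
  k=2: C(26,2)·0.09^2·0.91^24 = 0.2737548
1 − 0.5813066 = 0.4186934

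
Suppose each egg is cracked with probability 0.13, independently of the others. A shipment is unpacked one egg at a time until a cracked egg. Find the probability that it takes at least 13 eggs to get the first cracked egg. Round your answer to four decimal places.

Y = number of eggs to the first success; geometric, p = 0.13.
P(Y > 12) = P(first 12 all fail) = (1−p)^12 = 0.188032

0.1880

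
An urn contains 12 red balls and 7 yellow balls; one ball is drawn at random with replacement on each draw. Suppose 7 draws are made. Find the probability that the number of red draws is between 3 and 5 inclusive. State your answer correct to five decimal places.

0.72739

X ~ Binomial(7, 0.631579); P(3 ≤ X ≤ 5) = Σ C(7,k) p^k (1−p)^(7−k) over k:
  k=3: C(7,3)·0.631579^3·0.368421^4 = 0.1624534
  k=4: C(7,4)·0.631579^4·0.368421^3 = 0.2784915
  k=5: C(7,5)·0.631579^5·0.368421^2 = 0.2864484
Total = 0.7273933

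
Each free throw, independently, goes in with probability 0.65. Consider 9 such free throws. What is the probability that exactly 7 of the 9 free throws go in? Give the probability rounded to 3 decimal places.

0.216

X ~ Binomial(n=9, p=0.65).
P(X=7) = C(9,7) · p^7 · (1−p)^2
= 36 · 0.049022 · 0.1225 = 0.21619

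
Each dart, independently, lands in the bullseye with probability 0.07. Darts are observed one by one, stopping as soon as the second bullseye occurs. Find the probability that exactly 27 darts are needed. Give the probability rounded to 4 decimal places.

Y = trial on which the second success occurs; negative binomial, r=2, p=0.07.
P(Y=27) = C(26,1) · p^2 · (1−p)^25
= 26 · 0.0049 · 0.16296 = 0.020761

0.0208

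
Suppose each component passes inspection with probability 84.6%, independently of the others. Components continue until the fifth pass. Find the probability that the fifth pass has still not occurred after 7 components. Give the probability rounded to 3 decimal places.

0.079

Needing more than 7 components ⇔ fewer than 5 successes in the first 7. With X ~ Binomial(7, 0.846), P(Y > 7) = P(X ≤ 4).
  k=0: C(7,0)·0.846^0·0.154^7 = 0.00000
  k=1: C(7,1)·0.846^1·0.154^6 = 0.00008
  k=2: C(7,2)·0.846^2·0.154^5 = 0.00130
  k=3: C(7,3)·0.846^3·0.154^4 = 0.01192
  k=4: C(7,4)·0.846^4·0.154^3 = 0.06548
P(X ≤ 4) = 0.07878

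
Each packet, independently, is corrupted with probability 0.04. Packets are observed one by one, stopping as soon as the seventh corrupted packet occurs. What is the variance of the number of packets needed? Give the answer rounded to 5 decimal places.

Y = total packets until the seventh success; negative binomial with r=7, p=0.04.
Var(Y) = r(1−p)/p² = 7·0.96 / 0.04² = 4200.0000000

4200.00000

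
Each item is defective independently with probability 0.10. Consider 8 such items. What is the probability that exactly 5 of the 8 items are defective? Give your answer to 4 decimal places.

0.0004

X ~ Binomial(n=8, p=0.10).
P(X=5) = C(8,5) · p^5 · (1−p)^3
= 56 · 1e-05 · 0.729 = 0.000408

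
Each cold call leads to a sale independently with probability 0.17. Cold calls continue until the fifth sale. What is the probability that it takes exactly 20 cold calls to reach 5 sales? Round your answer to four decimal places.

Y = trial on which the fifth success occurs; negative binomial, r=5, p=0.17.
P(Y=20) = C(19,4) · p^5 · (1−p)^15
= 3876 · 0.00014199 · 0.061118 = 0.033636

0.0336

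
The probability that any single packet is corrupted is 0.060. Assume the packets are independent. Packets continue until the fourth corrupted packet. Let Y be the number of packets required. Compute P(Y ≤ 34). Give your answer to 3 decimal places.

0.145

Finishing within 34 packets ⇔ at least 4 successes in the first 34. With X ~ Binomial(34, 0.06), P(Y ≤ 34) = 1 − P(X ≤ 3).
  k=0: C(34,0)·0.06^0·0.94^34 = 0.12200
  k=1: C(34,1)·0.06^1·0.94^33 = 0.26476
  k=2: C(34,2)·0.06^2·0.94^32 = 0.27884
  k=3: C(34,3)·0.06^3·0.94^31 = 0.18985
1 − 0.85544 = 0.14456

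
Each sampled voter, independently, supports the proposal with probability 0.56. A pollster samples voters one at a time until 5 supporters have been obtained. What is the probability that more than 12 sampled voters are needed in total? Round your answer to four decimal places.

0.0988

Needing more than 12 sampled voters ⇔ fewer than 5 successes in the first 12. With X ~ Binomial(12, 0.56), P(Y > 12) = P(X ≤ 4).
  k=0: C(12,0)·0.56^0·0.44^12 = 0.000053
  k=1: C(12,1)·0.56^1·0.44^11 = 0.000804
  k=2: C(12,2)·0.56^2·0.44^10 = 0.005629
  k=3: C(12,3)·0.56^3·0.44^9 = 0.023881
  k=4: C(12,4)·0.56^4·0.44^8 = 0.068388
P(X ≤ 4) = 0.098755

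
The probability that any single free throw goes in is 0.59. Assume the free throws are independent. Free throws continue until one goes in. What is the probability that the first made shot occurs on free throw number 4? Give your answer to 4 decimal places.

0.0407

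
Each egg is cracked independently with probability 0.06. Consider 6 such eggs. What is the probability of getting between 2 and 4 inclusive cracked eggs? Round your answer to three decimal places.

X ~ Binomial(6, 0.06); P(2 ≤ X ≤ 4) = Σ C(6,k) p^k (1−p)^(6−k) over k:
  k=2: C(6,2)·0.06^2·0.94^4 = 0.04216
  k=3: C(6,3)·0.06^3·0.94^3 = 0.00359
  k=4: C(6,4)·0.06^4·0.94^2 = 0.00017
Total = 0.04592

0.046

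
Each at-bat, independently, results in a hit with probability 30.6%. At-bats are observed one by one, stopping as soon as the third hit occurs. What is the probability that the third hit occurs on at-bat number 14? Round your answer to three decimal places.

0.040

Y = trial on which the third success occurs; negative binomial, r=3, p=0.306.
P(Y=14) = C(13,2) · p^3 · (1−p)^11
= 78 · 0.028653 · 0.017987 = 0.04020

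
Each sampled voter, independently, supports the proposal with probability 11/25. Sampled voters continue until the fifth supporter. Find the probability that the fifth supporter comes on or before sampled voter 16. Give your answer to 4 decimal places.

0.9015

Finishing within 16 sampled voters ⇔ at least 5 successes in the first 16. With X ~ Binomial(16, 0.44), P(Y ≤ 16) = 1 − P(X ≤ 4).
  k=0: C(16,0)·0.44^0·0.56^16 = 0.000094
  k=1: C(16,1)·0.44^1·0.56^15 = 0.001176
  k=2: C(16,2)·0.44^2·0.56^14 = 0.006930
  k=3: C(16,3)·0.44^3·0.56^13 = 0.025409
  k=4: C(16,4)·0.44^4·0.56^12 = 0.064884
1 − 0.098493 = 0.901507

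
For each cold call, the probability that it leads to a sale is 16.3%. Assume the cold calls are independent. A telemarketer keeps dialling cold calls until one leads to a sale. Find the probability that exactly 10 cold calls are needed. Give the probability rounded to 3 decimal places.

Geometric (trials to first success), p = 0.163.
P(Y = 10) = (1−p)^9 · p = 0.20162 · 0.163 = 0.03286

0.033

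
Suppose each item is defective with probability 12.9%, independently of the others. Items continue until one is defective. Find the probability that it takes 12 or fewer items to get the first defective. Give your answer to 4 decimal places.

0.8094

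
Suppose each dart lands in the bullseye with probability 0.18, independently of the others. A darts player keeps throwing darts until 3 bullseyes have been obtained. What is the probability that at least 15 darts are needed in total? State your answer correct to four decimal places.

0.5256

Needing more than 14 darts ⇔ fewer than 3 successes in the first 14. With X ~ Binomial(14, 0.18), P(Y > 14) = P(X ≤ 2).
  k=0: C(14,0)·0.18^0·0.82^14 = 0.062143
  k=1: C(14,1)·0.18^1·0.82^13 = 0.190977
  k=2: C(14,2)·0.18^2·0.82^12 = 0.272491
P(X ≤ 2) = 0.525611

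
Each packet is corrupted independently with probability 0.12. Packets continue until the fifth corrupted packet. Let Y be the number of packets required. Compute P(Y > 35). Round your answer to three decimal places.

0.588

Needing more than 35 packets ⇔ fewer than 5 successes in the first 35. With X ~ Binomial(35, 0.12), P(Y > 35) = P(X ≤ 4).
  k=0: C(35,0)·0.12^0·0.88^35 = 0.01140
  k=1: C(35,1)·0.12^1·0.88^34 = 0.05441
  k=2: C(35,2)·0.12^2·0.88^33 = 0.12613
  k=3: C(35,3)·0.12^3·0.88^32 = 0.18919
  k=4: C(35,4)·0.12^4·0.88^31 = 0.20639
P(X ≤ 4) = 0.58751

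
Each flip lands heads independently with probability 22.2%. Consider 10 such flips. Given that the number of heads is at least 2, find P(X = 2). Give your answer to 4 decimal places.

X ~ Binomial(10, 0.222). Want P(X=2 | X≥2) = P(X=2) / P(X≥2).
P(X=2) = C(10,2)·0.222^2·0.778^8 = 0.297684
P(X≥2) = 1 − 0.081245 − 0.231830 = 0.686925
Ratio = 0.297684 / 0.686925 = 0.433357

0.4334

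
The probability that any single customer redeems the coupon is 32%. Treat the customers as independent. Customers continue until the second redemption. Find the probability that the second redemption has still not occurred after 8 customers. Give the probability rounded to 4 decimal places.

Needing more than 8 customers ⇔ fewer than 2 successes in the first 8. With X ~ Binomial(8, 0.32), P(Y > 8) = P(X ≤ 1).
  k=0: C(8,0)·0.32^0·0.68^8 = 0.045716
  k=1: C(8,1)·0.32^1·0.68^7 = 0.172109
P(X ≤ 1) = 0.217825

0.2178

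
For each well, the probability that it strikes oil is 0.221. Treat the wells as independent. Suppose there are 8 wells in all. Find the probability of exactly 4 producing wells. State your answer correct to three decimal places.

0.061

X ~ Binomial(n=8, p=0.221).
P(X=4) = C(8,4) · p^4 · (1−p)^4
= 70 · 0.0023854 · 0.36826 = 0.06149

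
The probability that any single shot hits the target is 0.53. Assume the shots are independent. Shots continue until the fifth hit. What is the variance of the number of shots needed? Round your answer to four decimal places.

Y = total shots until the fifth success; negative binomial with r=5, p=0.53.
Var(Y) = r(1−p)/p² = 5·0.47 / 0.53² = 8.365967

8.3660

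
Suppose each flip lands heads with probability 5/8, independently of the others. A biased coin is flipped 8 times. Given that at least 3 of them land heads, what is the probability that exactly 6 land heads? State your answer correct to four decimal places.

X ~ Binomial(8, 0.625). Want P(X=6 | X≥3) = P(X=6) / P(X≥3).
P(X=6) = C(8,6)·0.625^6·0.375^2 = 0.234693
P(X≥3) = 1 − 0.000391 − 0.005214 − 0.030416 = 0.963978
Ratio = 0.234693 / 0.963978 = 0.243463

0.2435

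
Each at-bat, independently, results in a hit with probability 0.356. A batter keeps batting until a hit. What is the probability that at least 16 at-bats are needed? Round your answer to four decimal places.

0.0014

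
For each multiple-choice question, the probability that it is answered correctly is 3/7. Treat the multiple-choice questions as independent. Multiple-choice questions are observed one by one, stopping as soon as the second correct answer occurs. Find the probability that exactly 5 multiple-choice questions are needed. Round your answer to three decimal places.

0.137

Y = trial on which the second success occurs; negative binomial, r=2, p=0.428571.
P(Y=5) = C(4,1) · p^2 · (1−p)^3
= 4 · 0.18367 · 0.18659 = 0.13709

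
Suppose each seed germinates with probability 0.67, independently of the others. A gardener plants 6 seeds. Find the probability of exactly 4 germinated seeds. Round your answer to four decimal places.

0.3292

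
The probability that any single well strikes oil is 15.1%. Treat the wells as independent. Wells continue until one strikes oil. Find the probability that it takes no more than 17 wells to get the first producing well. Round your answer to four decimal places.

Y = number of wells to the first success; geometric, p = 0.151.
P(Y ≤ 17) = 1 − (1−p)^17 = 1 − 0.061863 = 0.938137

0.9381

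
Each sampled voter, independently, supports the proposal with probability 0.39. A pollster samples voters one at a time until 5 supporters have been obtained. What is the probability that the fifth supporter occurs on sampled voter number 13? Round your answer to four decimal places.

0.0856

Y = trial on which the fifth success occurs; negative binomial, r=5, p=0.39.
P(Y=13) = C(12,4) · p^5 · (1−p)^8
= 495 · 0.0090224 · 0.019171 = 0.085618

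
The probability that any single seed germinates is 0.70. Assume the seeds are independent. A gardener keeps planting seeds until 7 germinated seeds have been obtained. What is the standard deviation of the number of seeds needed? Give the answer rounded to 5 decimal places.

2.07020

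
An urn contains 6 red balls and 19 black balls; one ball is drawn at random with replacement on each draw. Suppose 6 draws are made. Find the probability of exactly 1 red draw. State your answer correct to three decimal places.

0.365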